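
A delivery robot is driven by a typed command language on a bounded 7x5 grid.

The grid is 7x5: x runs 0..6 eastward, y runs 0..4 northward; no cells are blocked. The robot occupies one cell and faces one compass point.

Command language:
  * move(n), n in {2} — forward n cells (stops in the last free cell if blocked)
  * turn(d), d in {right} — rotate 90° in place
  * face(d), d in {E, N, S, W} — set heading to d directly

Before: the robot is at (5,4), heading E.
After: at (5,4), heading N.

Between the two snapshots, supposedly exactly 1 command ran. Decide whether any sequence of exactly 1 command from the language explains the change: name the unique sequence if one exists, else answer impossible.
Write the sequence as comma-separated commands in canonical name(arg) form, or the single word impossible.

face(N)

key: parked at (5,4) the whole time — nothing moves the robot
start: at (5,4), heading E
t=1 face(N) ⇒ at (5,4), heading N
uniquely the one of 6 1-step routes that fits.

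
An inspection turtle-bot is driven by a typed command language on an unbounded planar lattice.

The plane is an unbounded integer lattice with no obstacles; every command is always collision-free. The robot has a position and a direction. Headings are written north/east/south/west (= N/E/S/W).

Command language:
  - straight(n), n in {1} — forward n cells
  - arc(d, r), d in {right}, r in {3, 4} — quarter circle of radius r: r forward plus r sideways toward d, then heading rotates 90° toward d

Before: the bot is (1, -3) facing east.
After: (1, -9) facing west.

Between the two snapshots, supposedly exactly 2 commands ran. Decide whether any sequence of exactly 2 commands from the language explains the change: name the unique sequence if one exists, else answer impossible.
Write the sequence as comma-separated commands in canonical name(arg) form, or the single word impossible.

key: position moved to (1,-9) AND the heading swung to W — translation plus rotation needed
initial: (1, -3) facing east
step 1 (arc(right, 3)): (4, -6) facing south
step 2 (arc(right, 3)): (1, -9) facing west
no rival 2-sequence matches.

arc(right, 3), arc(right, 3)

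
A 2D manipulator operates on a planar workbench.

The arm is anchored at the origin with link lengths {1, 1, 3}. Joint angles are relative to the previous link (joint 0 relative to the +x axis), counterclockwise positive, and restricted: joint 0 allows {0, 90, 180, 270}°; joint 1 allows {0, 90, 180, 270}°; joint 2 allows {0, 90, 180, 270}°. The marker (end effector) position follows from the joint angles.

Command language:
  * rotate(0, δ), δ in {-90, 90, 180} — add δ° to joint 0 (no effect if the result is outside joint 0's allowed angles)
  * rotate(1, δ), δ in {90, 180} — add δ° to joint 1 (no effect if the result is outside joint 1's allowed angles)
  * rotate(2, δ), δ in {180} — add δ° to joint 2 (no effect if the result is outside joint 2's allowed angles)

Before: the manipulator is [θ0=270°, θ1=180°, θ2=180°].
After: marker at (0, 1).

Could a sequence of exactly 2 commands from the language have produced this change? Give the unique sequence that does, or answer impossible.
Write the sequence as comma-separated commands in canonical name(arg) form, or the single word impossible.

rotate(1, 90), rotate(1, 90)

start: [θ0=270°, θ1=180°, θ2=180°]
step 1 (rotate(1, 90)): [θ0=270°, θ1=270°, θ2=180°]
step 2 (rotate(1, 90)): [θ0=270°, θ1=0°, θ2=180°]
all 36 alternatives checked — unique.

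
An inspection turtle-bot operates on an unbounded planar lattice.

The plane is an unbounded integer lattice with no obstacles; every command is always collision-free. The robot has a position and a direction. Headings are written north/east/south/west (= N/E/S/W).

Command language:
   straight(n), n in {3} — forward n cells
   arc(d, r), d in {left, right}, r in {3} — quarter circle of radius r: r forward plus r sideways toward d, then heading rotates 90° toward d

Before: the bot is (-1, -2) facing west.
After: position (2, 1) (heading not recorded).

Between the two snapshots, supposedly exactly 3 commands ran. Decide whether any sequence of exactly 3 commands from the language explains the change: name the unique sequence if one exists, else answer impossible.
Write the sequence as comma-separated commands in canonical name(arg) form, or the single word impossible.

arc(right, 3), arc(right, 3), arc(right, 3)

t0: (-1, -2) facing west
[1] after arc(right, 3): (-4, 1) facing north
[2] after arc(right, 3): (-1, 4) facing east
[3] after arc(right, 3): (2, 1) facing south
all 27 alternatives checked — unique.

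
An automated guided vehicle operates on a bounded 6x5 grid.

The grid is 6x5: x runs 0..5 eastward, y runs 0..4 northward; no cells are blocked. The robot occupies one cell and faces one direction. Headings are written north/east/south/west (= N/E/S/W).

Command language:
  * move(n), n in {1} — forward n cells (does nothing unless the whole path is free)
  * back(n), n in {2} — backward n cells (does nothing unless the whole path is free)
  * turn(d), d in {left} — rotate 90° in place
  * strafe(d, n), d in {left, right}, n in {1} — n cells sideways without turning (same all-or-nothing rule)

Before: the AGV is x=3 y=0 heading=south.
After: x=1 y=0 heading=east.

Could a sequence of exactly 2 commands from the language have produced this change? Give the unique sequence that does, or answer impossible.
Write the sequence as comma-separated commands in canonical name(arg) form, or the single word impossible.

key: running back(2) before turn(left) would end elsewhere — order is forced
from: x=3 y=0 heading=south
1. turn(left) → x=3 y=0 heading=east
2. back(2) → x=1 y=0 heading=east
no rival 2-sequence matches.

turn(left), back(2)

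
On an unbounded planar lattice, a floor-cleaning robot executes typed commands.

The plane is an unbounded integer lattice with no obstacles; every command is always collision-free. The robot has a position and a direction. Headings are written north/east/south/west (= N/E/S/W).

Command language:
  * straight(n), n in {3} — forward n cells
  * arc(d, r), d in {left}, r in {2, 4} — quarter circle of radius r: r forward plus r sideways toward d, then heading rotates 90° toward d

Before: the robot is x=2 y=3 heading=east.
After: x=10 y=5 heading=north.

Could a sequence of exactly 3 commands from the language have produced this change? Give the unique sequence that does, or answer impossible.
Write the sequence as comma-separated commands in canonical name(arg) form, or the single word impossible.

straight(3), straight(3), arc(left, 2)

key: cell and facing (now N) both changed — the 3 commands mix motion and turning
begin: x=2 y=3 heading=east
[1] after straight(3): x=5 y=3 heading=east
[2] after straight(3): x=8 y=3 heading=east
[3] after arc(left, 2): x=10 y=5 heading=north
all 27 alternatives checked — unique.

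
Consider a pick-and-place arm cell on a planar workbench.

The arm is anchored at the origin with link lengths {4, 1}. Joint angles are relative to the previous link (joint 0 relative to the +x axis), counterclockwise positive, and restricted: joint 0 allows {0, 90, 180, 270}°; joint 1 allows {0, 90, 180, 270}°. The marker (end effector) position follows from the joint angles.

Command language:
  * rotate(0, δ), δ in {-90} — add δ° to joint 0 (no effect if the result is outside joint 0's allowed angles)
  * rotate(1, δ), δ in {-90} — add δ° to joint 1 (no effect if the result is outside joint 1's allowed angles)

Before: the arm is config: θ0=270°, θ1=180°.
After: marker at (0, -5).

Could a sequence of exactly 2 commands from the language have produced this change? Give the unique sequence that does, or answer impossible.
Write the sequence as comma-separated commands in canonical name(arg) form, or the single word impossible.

rotate(1, -90), rotate(1, -90)

begin: config: θ0=270°, θ1=180°
t=1 rotate(1, -90) ⇒ config: θ0=270°, θ1=90°
t=2 rotate(1, -90) ⇒ config: θ0=270°, θ1=0°
uniquely the one of 4 2-step routes that fits.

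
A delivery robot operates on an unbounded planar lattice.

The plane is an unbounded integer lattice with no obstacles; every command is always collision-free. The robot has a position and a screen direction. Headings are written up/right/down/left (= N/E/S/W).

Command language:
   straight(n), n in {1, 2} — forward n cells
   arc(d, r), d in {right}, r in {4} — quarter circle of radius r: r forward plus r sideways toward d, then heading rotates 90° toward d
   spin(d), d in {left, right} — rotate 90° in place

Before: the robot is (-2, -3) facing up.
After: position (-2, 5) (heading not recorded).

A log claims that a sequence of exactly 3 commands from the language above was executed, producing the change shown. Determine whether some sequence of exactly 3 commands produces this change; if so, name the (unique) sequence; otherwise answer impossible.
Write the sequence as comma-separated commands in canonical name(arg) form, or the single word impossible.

spin(left), arc(right, 4), arc(right, 4)

key: running arc(right, 4) before spin(left) would end elsewhere — order is forced
t0: (-2, -3) facing up
[1] after spin(left): (-2, -3) facing left
[2] after arc(right, 4): (-6, 1) facing up
[3] after arc(right, 4): (-2, 5) facing right
all 125 alternatives checked — unique.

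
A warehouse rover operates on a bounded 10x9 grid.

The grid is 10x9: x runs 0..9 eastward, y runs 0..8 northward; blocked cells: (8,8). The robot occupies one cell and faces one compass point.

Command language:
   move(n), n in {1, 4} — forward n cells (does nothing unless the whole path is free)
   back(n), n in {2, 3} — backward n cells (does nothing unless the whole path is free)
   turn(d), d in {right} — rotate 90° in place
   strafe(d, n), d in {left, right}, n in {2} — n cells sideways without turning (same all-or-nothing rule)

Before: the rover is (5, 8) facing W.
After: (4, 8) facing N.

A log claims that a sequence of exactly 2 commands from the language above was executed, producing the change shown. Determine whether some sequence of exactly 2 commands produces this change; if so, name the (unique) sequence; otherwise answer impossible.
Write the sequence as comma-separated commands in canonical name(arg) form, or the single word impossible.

move(1), turn(right)

key: cell and facing (now N) both changed — the 2 commands mix motion and turning
initial: (5, 8) facing W
t=1 move(1) ⇒ (4, 8) facing W
t=2 turn(right) ⇒ (4, 8) facing N
all 49 alternatives checked — unique.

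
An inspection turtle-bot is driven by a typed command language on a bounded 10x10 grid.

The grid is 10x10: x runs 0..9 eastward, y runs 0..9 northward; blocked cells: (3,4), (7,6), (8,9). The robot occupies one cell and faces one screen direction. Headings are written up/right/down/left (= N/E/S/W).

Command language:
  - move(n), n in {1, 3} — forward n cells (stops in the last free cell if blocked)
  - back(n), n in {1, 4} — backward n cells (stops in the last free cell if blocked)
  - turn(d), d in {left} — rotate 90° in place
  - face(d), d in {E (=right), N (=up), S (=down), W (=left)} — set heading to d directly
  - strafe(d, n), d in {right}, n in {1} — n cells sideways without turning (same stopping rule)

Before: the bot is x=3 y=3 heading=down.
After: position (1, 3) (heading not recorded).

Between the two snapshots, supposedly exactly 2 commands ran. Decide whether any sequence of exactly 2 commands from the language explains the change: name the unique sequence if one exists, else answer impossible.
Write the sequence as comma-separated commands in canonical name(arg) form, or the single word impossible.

strafe(right, 1), strafe(right, 1)

begin: x=3 y=3 heading=down
[1] after strafe(right, 1): x=2 y=3 heading=down
[2] after strafe(right, 1): x=1 y=3 heading=down
no other 2-command option fits: unique.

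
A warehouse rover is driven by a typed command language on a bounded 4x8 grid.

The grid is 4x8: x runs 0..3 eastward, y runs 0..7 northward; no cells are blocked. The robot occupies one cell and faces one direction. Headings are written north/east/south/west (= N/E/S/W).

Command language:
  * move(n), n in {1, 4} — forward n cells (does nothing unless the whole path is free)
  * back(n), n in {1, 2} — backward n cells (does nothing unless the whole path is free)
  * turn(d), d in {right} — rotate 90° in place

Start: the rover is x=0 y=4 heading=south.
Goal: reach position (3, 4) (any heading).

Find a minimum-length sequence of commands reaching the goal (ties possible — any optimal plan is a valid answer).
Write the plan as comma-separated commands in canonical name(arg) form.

turn(right), back(1), back(2)

start: x=0 y=4 heading=south
1. turn(right) → x=0 y=4 heading=west
2. back(1) → x=1 y=4 heading=west
3. back(2) → x=3 y=4 heading=west
no 2-step plan works, so 3 is optimal.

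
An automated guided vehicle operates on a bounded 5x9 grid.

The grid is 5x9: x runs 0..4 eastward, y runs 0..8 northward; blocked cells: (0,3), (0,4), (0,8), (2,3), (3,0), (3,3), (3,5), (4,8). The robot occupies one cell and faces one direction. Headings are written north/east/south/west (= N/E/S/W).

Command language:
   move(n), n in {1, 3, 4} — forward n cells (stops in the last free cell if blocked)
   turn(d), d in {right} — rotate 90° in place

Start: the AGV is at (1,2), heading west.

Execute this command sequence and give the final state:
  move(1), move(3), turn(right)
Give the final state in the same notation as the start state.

from: at (1,2), heading west
t=1 move(1) ⇒ at (0,2), heading west
t=2 move(3) ⇒ at (0,2), heading west
t=3 turn(right) ⇒ at (0,2), heading north

at (0,2), heading north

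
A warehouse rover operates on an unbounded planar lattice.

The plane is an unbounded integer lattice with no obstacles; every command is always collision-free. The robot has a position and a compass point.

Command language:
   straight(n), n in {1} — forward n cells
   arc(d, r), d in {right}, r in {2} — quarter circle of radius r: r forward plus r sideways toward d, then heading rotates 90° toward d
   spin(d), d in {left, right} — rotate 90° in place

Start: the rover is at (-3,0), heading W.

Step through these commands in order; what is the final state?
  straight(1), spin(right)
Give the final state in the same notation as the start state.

at (-4,0), heading N

start: at (-3,0), heading W
[1] after straight(1): at (-4,0), heading W
[2] after spin(right): at (-4,0), heading N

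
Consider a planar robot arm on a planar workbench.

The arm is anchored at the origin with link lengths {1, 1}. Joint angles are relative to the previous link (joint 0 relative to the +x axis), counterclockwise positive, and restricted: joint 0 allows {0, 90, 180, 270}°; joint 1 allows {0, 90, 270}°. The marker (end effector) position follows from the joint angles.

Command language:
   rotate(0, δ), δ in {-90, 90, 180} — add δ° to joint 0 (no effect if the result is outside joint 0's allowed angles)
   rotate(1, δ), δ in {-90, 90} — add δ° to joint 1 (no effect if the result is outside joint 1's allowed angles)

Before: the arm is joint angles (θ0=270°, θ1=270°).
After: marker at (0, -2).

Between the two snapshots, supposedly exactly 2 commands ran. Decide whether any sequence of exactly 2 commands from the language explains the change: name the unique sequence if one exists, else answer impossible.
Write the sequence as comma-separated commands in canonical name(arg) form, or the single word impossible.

rotate(1, -90), rotate(1, 90)

key: running rotate(1, 90) before rotate(1, -90) would end elsewhere — order is forced
initial: joint angles (θ0=270°, θ1=270°)
t=1 rotate(1, -90) ⇒ joint angles (θ0=270°, θ1=270°)
t=2 rotate(1, 90) ⇒ joint angles (θ0=270°, θ1=0°)
uniquely the one of 25 2-step routes that fits.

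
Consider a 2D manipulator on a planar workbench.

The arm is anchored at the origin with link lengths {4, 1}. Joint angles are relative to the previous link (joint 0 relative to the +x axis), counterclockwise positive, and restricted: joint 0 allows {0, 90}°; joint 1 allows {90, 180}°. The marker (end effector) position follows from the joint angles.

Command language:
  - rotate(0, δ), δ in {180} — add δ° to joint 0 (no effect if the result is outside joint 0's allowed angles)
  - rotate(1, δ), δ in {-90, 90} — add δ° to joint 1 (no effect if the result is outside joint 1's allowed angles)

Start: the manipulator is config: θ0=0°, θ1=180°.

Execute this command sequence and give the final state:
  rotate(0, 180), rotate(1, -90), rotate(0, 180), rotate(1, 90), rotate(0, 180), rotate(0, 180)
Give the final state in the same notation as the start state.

config: θ0=0°, θ1=180°

t0: config: θ0=0°, θ1=180°
step 1 (rotate(0, 180)): config: θ0=0°, θ1=180°
step 2 (rotate(1, -90)): config: θ0=0°, θ1=90°
step 3 (rotate(0, 180)): config: θ0=0°, θ1=90°
step 4 (rotate(1, 90)): config: θ0=0°, θ1=180°
step 5 (rotate(0, 180)): config: θ0=0°, θ1=180°
step 6 (rotate(0, 180)): config: θ0=0°, θ1=180°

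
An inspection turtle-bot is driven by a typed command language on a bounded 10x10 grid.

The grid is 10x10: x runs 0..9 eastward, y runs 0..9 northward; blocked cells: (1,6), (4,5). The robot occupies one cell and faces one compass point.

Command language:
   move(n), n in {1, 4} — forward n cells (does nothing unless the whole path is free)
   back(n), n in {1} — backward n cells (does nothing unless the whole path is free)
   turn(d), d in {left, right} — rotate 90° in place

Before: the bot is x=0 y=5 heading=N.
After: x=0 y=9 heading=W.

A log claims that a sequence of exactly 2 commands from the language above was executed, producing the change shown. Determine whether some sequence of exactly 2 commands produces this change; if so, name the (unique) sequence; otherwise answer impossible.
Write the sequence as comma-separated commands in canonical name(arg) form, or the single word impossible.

move(4), turn(left)

key: order matters: swapping move(4) and turn(left) lands elsewhere
from: x=0 y=5 heading=N
step 1 (move(4)): x=0 y=9 heading=N
step 2 (turn(left)): x=0 y=9 heading=W
all 25 alternatives checked — unique.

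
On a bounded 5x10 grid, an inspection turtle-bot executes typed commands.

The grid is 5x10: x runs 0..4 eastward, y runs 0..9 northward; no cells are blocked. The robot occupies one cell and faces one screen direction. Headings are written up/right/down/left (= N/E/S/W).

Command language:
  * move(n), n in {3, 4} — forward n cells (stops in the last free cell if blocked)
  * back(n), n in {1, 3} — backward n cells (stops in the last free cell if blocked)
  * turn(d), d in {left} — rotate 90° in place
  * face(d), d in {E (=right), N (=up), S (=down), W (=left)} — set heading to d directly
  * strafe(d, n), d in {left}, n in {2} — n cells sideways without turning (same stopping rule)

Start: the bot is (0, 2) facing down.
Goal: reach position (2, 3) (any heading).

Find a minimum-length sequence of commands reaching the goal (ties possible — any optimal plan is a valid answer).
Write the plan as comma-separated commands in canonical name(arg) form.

start: (0, 2) facing down
[1] after back(1): (0, 3) facing down
[2] after strafe(left, 2): (2, 3) facing down
no 1-step plan works, so 2 is optimal.

back(1), strafe(left, 2)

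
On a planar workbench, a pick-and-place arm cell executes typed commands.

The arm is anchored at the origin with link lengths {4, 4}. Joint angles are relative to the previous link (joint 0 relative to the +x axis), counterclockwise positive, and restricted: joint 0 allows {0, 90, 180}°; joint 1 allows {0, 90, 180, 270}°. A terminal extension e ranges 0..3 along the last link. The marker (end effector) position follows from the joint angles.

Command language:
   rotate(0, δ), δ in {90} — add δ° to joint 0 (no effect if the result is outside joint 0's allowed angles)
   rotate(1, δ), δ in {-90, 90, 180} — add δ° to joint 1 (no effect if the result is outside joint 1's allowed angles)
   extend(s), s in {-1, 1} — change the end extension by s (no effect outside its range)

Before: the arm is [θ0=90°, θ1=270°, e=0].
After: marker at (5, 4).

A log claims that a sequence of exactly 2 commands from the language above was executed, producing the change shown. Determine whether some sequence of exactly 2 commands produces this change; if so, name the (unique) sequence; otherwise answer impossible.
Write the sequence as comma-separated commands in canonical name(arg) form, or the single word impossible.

key: order matters: swapping extend(-1) and extend(1) lands elsewhere
start: [θ0=90°, θ1=270°, e=0]
[1] after extend(-1): [θ0=90°, θ1=270°, e=0]
[2] after extend(1): [θ0=90°, θ1=270°, e=1]
uniquely the one of 36 2-step routes that fits.

extend(-1), extend(1)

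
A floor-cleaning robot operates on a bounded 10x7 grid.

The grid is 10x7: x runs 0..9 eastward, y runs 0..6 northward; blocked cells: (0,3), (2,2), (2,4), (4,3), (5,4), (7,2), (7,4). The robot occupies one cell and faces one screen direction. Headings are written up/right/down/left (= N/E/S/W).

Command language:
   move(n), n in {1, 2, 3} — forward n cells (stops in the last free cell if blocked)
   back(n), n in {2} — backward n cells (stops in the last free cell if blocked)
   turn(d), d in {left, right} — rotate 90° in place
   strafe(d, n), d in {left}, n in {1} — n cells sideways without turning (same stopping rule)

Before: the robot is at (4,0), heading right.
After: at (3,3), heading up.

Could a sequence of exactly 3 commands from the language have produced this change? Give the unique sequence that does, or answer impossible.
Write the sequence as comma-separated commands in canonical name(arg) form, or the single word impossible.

key: order matters: swapping turn(left) and move(3) lands elsewhere
t0: at (4,0), heading right
1. turn(left) → at (4,0), heading up
2. strafe(left, 1) → at (3,0), heading up
3. move(3) → at (3,3), heading up
uniquely the one of 343 3-step routes that fits.

turn(left), strafe(left, 1), move(3)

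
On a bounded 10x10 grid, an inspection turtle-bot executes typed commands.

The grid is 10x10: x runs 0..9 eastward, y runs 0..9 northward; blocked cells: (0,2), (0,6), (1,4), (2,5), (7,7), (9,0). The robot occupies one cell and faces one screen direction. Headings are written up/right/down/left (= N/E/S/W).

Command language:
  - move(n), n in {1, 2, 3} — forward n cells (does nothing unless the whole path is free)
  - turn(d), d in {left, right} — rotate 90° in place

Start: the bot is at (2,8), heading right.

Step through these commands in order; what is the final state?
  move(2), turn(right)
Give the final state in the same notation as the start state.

start: at (2,8), heading right
step 1 (move(2)): at (4,8), heading right
step 2 (turn(right)): at (4,8), heading down

at (4,8), heading down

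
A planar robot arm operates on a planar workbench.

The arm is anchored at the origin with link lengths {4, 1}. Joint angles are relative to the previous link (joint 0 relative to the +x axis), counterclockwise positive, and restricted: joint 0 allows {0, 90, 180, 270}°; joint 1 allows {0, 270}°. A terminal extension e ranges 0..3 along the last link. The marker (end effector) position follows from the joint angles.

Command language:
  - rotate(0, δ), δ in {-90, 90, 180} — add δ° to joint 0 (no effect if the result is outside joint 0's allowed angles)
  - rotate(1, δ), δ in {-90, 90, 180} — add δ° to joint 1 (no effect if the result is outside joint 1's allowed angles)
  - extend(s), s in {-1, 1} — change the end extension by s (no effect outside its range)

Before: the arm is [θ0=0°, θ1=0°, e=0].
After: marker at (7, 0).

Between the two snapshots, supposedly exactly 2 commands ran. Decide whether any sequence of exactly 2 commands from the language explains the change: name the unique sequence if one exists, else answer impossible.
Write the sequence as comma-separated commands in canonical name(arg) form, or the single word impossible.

extend(1), extend(1)

t0: [θ0=0°, θ1=0°, e=0]
step 1 (extend(1)): [θ0=0°, θ1=0°, e=1]
step 2 (extend(1)): [θ0=0°, θ1=0°, e=2]
no other 2-command option fits: unique.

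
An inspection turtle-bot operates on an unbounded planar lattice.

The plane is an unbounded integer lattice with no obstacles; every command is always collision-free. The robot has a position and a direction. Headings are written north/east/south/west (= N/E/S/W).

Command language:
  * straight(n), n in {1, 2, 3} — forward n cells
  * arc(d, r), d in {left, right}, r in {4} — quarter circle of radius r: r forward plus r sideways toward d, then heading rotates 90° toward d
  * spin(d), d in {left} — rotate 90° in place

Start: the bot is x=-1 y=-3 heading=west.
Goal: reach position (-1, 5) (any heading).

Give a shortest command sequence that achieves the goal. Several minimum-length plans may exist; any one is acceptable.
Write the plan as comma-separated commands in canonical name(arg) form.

arc(right, 4), arc(right, 4)

from: x=-1 y=-3 heading=west
[1] after arc(right, 4): x=-5 y=1 heading=north
[2] after arc(right, 4): x=-1 y=5 heading=east
minimal: 2 command(s), checked below 2.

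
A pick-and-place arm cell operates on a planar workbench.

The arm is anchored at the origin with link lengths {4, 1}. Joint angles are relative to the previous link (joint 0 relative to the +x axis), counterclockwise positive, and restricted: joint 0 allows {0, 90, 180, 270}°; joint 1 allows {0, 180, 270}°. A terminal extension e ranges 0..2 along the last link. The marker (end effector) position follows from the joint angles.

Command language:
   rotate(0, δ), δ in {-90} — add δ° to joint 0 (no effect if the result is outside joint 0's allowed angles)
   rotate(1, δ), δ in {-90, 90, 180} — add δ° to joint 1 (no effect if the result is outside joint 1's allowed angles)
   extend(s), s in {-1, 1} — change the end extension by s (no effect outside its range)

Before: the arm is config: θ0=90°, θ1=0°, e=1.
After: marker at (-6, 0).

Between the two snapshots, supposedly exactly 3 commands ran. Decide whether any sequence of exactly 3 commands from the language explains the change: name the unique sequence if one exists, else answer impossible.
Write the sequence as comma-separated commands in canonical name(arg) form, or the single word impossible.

start: config: θ0=90°, θ1=0°, e=1
t=1 rotate(0, -90) ⇒ config: θ0=0°, θ1=0°, e=1
t=2 rotate(0, -90) ⇒ config: θ0=270°, θ1=0°, e=1
t=3 rotate(0, -90) ⇒ config: θ0=180°, θ1=0°, e=1
no other 3-command option fits: unique.

rotate(0, -90), rotate(0, -90), rotate(0, -90)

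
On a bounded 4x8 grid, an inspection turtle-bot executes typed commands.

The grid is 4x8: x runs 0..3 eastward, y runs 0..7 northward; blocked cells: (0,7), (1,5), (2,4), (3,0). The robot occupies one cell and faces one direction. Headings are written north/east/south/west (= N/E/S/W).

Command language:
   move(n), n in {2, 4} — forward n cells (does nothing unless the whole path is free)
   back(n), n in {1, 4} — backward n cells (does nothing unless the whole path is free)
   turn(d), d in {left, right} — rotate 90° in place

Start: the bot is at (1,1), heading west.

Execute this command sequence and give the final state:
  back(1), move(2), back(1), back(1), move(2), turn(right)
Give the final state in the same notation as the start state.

at (0,1), heading north

initial: at (1,1), heading west
[1] after back(1): at (2,1), heading west
[2] after move(2): at (0,1), heading west
[3] after back(1): at (1,1), heading west
[4] after back(1): at (2,1), heading west
[5] after move(2): at (0,1), heading west
[6] after turn(right): at (0,1), heading north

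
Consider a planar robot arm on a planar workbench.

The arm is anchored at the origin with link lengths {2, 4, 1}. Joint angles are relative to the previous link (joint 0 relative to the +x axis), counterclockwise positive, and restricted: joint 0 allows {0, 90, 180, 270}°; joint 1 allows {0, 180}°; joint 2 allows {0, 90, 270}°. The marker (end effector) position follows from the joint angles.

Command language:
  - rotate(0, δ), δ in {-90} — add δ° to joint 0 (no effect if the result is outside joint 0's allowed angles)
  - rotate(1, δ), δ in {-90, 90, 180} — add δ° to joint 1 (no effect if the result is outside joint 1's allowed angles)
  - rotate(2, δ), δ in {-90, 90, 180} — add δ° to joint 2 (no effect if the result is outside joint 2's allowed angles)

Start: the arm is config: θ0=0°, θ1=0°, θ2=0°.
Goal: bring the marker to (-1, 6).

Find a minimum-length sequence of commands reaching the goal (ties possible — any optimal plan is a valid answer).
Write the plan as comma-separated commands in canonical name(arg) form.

rotate(2, 90), rotate(0, -90), rotate(0, -90), rotate(0, -90)

start: config: θ0=0°, θ1=0°, θ2=0°
step 1 (rotate(2, 90)): config: θ0=0°, θ1=0°, θ2=90°
step 2 (rotate(0, -90)): config: θ0=270°, θ1=0°, θ2=90°
step 3 (rotate(0, -90)): config: θ0=180°, θ1=0°, θ2=90°
step 4 (rotate(0, -90)): config: θ0=90°, θ1=0°, θ2=90°
no 3-step plan works, so 4 is optimal.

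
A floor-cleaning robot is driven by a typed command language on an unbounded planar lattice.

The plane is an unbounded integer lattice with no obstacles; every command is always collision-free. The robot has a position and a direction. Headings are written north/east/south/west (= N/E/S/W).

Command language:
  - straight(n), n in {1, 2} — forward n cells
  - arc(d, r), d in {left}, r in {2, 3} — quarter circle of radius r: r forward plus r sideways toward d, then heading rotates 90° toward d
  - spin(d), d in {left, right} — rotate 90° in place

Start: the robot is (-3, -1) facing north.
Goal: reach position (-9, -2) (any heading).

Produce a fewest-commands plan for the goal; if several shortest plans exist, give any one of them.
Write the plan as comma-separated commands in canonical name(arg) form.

start: (-3, -1) facing north
[1] after arc(left, 3): (-6, 2) facing west
[2] after arc(left, 3): (-9, -1) facing south
[3] after straight(1): (-9, -2) facing south
nothing shorter than 3 reaches the goal.

arc(left, 3), arc(left, 3), straight(1)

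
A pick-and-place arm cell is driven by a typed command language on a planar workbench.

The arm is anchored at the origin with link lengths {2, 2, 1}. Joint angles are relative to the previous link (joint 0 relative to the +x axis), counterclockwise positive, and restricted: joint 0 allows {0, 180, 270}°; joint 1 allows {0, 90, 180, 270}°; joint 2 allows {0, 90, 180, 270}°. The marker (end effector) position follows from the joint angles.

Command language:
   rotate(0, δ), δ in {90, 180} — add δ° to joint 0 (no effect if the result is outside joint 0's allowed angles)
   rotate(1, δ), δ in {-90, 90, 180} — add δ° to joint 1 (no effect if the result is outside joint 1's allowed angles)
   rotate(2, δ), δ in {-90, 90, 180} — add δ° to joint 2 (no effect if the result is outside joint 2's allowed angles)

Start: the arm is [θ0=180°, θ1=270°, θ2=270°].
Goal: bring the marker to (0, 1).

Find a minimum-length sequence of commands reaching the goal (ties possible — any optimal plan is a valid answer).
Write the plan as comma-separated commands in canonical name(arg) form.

rotate(1, -90), rotate(2, 180)

start: [θ0=180°, θ1=270°, θ2=270°]
1. rotate(1, -90) → [θ0=180°, θ1=180°, θ2=270°]
2. rotate(2, 180) → [θ0=180°, θ1=180°, θ2=90°]
minimal: 2 command(s), checked below 2.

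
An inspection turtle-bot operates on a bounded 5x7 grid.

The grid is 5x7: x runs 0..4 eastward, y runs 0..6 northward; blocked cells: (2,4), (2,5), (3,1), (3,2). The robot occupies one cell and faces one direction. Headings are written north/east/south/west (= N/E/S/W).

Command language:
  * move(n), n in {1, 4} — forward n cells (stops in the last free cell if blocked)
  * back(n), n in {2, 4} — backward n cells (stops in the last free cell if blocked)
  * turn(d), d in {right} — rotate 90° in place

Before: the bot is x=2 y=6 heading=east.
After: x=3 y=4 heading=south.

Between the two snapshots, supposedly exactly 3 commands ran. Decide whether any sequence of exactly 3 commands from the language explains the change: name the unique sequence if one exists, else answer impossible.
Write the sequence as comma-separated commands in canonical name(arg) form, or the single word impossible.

all 125 sequences checked — none match.

impossible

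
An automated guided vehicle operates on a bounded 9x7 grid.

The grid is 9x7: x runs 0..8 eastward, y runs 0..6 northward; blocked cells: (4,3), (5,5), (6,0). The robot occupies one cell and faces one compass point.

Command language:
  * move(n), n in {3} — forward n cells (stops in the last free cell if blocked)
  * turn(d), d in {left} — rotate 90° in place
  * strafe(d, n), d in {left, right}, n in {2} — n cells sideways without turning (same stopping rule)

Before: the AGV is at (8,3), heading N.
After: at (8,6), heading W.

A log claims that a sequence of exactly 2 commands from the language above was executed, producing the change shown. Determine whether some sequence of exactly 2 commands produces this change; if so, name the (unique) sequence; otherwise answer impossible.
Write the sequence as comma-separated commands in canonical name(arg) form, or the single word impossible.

move(3), turn(left)

key: position moved to (8,6) AND the heading swung to W — translation plus rotation needed
start: at (8,3), heading N
[1] after move(3): at (8,6), heading N
[2] after turn(left): at (8,6), heading W
all 16 alternatives checked — unique.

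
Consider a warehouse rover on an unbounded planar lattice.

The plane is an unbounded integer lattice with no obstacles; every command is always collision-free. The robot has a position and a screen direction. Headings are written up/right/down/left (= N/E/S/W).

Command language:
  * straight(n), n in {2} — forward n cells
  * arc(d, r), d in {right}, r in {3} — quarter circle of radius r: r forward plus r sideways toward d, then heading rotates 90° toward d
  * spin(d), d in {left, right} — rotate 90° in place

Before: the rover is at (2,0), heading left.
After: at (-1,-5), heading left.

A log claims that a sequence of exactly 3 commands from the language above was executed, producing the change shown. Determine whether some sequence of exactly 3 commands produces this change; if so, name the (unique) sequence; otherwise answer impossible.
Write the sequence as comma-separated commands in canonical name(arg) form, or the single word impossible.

key: still facing W at the end — net rotation zero over 3 steps
from: at (2,0), heading left
1. spin(left) → at (2,0), heading down
2. straight(2) → at (2,-2), heading down
3. arc(right, 3) → at (-1,-5), heading left
no other 3-command option fits: unique.

spin(left), straight(2), arc(right, 3)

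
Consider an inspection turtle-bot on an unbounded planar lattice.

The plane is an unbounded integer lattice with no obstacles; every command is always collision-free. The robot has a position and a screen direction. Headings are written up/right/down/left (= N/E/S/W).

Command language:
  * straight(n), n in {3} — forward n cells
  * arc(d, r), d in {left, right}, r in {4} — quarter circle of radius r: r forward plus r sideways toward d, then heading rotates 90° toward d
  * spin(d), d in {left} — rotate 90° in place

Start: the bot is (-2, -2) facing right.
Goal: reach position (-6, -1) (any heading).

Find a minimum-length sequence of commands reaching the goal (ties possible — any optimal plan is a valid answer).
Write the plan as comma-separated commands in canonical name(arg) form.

arc(left, 4), arc(left, 4), arc(left, 4), straight(3)

initial: (-2, -2) facing right
step 1 (arc(left, 4)): (2, 2) facing up
step 2 (arc(left, 4)): (-2, 6) facing left
step 3 (arc(left, 4)): (-6, 2) facing down
step 4 (straight(3)): (-6, -1) facing down
no 3-step plan works, so 4 is optimal.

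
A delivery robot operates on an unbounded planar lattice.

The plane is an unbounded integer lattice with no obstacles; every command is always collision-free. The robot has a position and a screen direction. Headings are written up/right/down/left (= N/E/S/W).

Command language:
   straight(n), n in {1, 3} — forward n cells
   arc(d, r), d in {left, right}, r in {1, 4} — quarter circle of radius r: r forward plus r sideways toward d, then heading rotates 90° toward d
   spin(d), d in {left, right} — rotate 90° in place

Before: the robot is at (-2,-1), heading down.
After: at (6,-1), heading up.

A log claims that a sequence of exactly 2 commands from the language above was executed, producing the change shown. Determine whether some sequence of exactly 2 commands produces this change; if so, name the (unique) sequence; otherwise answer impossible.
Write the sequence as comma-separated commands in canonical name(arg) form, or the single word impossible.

key: position moved to (6,-1) AND the heading swung to N — translation plus rotation needed
begin: at (-2,-1), heading down
step 1 (arc(left, 4)): at (2,-5), heading right
step 2 (arc(left, 4)): at (6,-1), heading up
all 64 alternatives checked — unique.

arc(left, 4), arc(left, 4)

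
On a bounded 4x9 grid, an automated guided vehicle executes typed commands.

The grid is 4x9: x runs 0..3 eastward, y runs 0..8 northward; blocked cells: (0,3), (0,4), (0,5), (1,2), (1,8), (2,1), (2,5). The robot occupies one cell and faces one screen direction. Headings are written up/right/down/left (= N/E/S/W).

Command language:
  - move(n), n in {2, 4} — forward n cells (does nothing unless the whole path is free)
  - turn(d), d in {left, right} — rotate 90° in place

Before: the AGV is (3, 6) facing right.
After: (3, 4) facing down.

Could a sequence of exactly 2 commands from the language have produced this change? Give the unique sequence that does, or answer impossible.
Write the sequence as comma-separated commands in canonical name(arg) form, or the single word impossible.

key: position moved to (3,4) AND the heading swung to S — translation plus rotation needed
t0: (3, 6) facing right
t=1 turn(right) ⇒ (3, 6) facing down
t=2 move(2) ⇒ (3, 4) facing down
no rival 2-sequence matches.

turn(right), move(2)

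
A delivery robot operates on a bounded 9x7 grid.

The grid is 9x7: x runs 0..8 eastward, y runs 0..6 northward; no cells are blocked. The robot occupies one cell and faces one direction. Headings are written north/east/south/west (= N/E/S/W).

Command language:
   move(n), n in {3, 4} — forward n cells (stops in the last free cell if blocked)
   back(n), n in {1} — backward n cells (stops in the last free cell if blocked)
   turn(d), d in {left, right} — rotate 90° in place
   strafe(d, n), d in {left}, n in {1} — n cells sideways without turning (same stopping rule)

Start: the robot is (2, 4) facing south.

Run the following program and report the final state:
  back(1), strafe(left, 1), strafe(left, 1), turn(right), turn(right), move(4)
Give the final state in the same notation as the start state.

(4, 6) facing north

t0: (2, 4) facing south
step 1 (back(1)): (2, 5) facing south
step 2 (strafe(left, 1)): (3, 5) facing south
step 3 (strafe(left, 1)): (4, 5) facing south
step 4 (turn(right)): (4, 5) facing west
step 5 (turn(right)): (4, 5) facing north
step 6 (move(4)): (4, 6) facing north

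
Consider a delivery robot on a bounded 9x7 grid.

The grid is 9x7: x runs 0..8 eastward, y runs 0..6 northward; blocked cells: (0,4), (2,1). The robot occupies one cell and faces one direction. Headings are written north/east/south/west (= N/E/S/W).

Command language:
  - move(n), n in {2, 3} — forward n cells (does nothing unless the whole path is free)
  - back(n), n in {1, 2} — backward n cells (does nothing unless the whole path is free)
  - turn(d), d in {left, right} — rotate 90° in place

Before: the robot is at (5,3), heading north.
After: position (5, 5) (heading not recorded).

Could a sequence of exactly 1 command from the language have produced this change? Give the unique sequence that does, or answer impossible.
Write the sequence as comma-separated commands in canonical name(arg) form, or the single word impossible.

move(2)

start: at (5,3), heading north
[1] after move(2): at (5,5), heading north
no other 1-command option fits: unique.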